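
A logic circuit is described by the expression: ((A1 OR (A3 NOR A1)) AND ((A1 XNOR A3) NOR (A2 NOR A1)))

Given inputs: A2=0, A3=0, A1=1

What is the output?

Substituting: ((1 OR (0 NOR 1)) AND ((1 XNOR 0) NOR (0 NOR 1)))
= 1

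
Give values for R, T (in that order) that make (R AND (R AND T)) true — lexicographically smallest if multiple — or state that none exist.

R=1, T=1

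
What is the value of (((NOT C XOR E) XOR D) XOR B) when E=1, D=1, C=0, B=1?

Substituting: (((NOT 0 XOR 1) XOR 1) XOR 1)
= 0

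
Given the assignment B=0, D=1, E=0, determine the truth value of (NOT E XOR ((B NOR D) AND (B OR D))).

Substituting: (NOT 0 XOR ((0 NOR 1) AND (0 OR 1)))
= 1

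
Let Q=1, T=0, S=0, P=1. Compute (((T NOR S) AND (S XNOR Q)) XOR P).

Substituting: (((0 NOR 0) AND (0 XNOR 1)) XOR 1)
= 1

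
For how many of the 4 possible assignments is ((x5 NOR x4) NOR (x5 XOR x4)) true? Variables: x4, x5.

Satisfying assignments: (1,1)
Count: 1 out of 4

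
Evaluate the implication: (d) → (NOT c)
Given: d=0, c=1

Antecedent (d) = 0; consequent (NOT c) = 0.
0 → 0 = 1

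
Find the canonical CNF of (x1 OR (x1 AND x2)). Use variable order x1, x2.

(x1 OR x2) AND (x1 OR NOT x2)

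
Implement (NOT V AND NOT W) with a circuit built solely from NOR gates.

(((V NOR V) NOR (V NOR V)) NOR ((W NOR W) NOR (W NOR W)))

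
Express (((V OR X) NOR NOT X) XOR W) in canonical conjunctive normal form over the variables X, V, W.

(X OR V OR W) AND (X OR NOT V OR W) AND (NOT X OR V OR W) AND (NOT X OR NOT V OR W)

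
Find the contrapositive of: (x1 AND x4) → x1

Contrapositive: NOT x1 → NOT (x1 AND x4)
Note: A statement and its contrapositive are logically equivalent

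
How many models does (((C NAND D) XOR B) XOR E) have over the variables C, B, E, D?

Satisfying assignments: (0,0,0,0), (0,0,0,1), (0,1,1,0), (0,1,1,1), (1,0,0,0), (1,0,1,1), (1,1,0,1), (1,1,1,0)
Count: 8 out of 16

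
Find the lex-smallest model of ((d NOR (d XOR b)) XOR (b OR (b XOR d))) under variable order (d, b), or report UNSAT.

d=0, b=0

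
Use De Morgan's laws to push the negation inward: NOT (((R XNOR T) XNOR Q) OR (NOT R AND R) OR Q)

NOT ((R XNOR T) XNOR Q) AND NOT (NOT R AND R) AND NOT Q
De Morgan's: NOT(OR of terms) = AND of negations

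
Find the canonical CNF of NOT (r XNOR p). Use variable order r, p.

(r OR p) AND (NOT r OR NOT p)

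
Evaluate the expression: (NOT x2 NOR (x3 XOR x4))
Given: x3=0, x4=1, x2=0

Substituting: (NOT 0 NOR (0 XOR 1))
= 0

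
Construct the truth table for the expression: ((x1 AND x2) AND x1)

x2 | x1 | Output
----------------
0 | 0 | 0
0 | 1 | 0
1 | 0 | 0
1 | 1 | 1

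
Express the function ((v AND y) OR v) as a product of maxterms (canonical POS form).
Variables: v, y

ΠM(0, 1) = (v OR y) AND (v OR NOT y)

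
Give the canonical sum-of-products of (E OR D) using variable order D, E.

Σm(1, 2, 3) = (NOT D AND E) OR (D AND NOT E) OR (D AND E)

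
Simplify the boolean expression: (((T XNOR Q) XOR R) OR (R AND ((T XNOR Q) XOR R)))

By absorption (E OR (E AND v) = E):
= ((T XNOR Q) XOR R)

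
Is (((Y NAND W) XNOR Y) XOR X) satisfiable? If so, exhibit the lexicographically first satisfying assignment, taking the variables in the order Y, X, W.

Y=0, X=1, W=0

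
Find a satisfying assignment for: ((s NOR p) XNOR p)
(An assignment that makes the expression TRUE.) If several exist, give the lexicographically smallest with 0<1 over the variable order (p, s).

p=0, s=1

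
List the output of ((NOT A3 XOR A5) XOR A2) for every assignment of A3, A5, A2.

A3 | A5 | A2 | Output
---------------------
0 | 0 | 0 | 1
0 | 0 | 1 | 0
0 | 1 | 0 | 0
0 | 1 | 1 | 1
1 | 0 | 0 | 0
1 | 0 | 1 | 1
1 | 1 | 0 | 1
1 | 1 | 1 | 0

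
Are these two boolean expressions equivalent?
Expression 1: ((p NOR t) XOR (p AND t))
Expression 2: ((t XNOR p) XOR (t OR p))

No. Counterexample: with t=0, p=1, Expression 1 = 0 but Expression 2 = 1.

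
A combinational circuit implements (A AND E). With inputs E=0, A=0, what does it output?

Substituting: (0 AND 0)
= 0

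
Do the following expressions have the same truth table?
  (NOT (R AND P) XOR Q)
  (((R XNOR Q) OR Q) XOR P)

No. Counterexample: with P=0, R=0, Q=1, Expression 1 = 0 but Expression 2 = 1.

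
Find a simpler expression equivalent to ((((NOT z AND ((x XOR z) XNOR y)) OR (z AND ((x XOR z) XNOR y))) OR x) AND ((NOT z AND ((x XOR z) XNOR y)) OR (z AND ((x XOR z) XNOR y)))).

By absorption (E AND (E OR v) = E) then distribution ((E AND v) OR (E AND NOT v) = E):
= ((x XOR z) XNOR y)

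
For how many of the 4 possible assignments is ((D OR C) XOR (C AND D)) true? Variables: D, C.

Satisfying assignments: (0,1), (1,0)
Count: 2 out of 4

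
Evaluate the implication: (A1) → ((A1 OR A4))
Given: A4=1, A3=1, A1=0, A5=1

Antecedent (A1) = 0; consequent ((A1 OR A4)) = 1.
0 → 1 = 1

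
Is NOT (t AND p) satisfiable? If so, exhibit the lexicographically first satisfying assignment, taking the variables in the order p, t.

p=0, t=0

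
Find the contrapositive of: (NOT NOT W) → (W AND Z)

Contrapositive: NOT (W AND Z) → NOT W
Note: A statement and its contrapositive are logically equivalent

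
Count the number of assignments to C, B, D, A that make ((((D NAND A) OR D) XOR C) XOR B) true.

Satisfying assignments: (0,0,0,0), (0,0,0,1), (0,0,1,0), (0,0,1,1), (1,1,0,0), (1,1,0,1), (1,1,1,0), (1,1,1,1)
Count: 8 out of 16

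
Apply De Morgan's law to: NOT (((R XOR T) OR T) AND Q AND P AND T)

NOT ((R XOR T) OR T) OR NOT Q OR NOT P OR NOT T
De Morgan's: NOT(AND of terms) = OR of negations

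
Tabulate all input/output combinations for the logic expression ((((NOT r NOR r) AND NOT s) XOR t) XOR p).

t | r | p | s | Output
----------------------
0 | 0 | 0 | 0 | 0
0 | 0 | 0 | 1 | 0
0 | 0 | 1 | 0 | 1
0 | 0 | 1 | 1 | 1
0 | 1 | 0 | 0 | 0
0 | 1 | 0 | 1 | 0
0 | 1 | 1 | 0 | 1
0 | 1 | 1 | 1 | 1
1 | 0 | 0 | 0 | 1
1 | 0 | 0 | 1 | 1
1 | 0 | 1 | 0 | 0
1 | 0 | 1 | 1 | 0
1 | 1 | 0 | 0 | 1
1 | 1 | 0 | 1 | 1
1 | 1 | 1 | 0 | 0
1 | 1 | 1 | 1 | 0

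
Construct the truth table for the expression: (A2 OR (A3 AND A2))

A2 | A3 | Output
----------------
0 | 0 | 0
0 | 1 | 0
1 | 0 | 1
1 | 1 | 1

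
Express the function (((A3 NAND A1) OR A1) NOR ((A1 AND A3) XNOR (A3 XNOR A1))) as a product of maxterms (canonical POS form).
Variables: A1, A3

ΠM(0, 1, 2, 3) = (A1 OR A3) AND (A1 OR NOT A3) AND (NOT A1 OR A3) AND (NOT A1 OR NOT A3)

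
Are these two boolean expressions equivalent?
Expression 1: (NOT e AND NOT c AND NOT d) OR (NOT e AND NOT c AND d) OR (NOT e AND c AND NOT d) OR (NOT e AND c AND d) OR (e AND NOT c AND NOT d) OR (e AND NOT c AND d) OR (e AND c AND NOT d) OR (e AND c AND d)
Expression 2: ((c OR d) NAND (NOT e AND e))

Yes, they are equivalent — the two output columns agree on all 8 assignments:
e | c | d | Expression 1 | Expression 2
---------------------------------------
0 | 0 | 0 | 1 | 1
0 | 0 | 1 | 1 | 1
0 | 1 | 0 | 1 | 1
0 | 1 | 1 | 1 | 1
1 | 0 | 0 | 1 | 1
1 | 0 | 1 | 1 | 1
1 | 1 | 0 | 1 | 1
1 | 1 | 1 | 1 | 1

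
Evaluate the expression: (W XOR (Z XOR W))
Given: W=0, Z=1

Substituting: (0 XOR (1 XOR 0))
= 1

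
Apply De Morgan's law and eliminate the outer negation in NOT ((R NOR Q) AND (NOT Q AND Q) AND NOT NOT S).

NOT (R NOR Q) OR NOT (NOT Q AND Q) OR NOT S
De Morgan's: NOT(AND of terms) = OR of negations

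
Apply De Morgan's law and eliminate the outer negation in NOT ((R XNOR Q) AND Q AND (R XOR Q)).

NOT (R XNOR Q) OR NOT Q OR NOT (R XOR Q)
De Morgan's: NOT(AND of terms) = OR of negations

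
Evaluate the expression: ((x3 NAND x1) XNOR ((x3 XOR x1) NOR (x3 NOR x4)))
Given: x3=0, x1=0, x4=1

Substituting: ((0 NAND 0) XNOR ((0 XOR 0) NOR (0 NOR 1)))
= 1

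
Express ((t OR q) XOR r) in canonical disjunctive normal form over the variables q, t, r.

(NOT q AND NOT t AND r) OR (NOT q AND t AND NOT r) OR (q AND NOT t AND NOT r) OR (q AND t AND NOT r)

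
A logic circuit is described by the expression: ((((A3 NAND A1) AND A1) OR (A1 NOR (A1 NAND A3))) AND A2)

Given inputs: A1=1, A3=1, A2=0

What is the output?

Substituting: ((((1 NAND 1) AND 1) OR (1 NOR (1 NAND 1))) AND 0)
= 0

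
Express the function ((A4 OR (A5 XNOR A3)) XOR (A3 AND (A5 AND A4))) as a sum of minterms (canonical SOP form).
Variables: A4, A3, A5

Σm(0, 3, 4, 5, 6) = (NOT A4 AND NOT A3 AND NOT A5) OR (NOT A4 AND A3 AND A5) OR (A4 AND NOT A3 AND NOT A5) OR (A4 AND NOT A3 AND A5) OR (A4 AND A3 AND NOT A5)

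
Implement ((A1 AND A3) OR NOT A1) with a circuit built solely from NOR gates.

((((A1 NOR A1) NOR (A3 NOR A3)) NOR (A1 NOR A1)) NOR (((A1 NOR A1) NOR (A3 NOR A3)) NOR (A1 NOR A1)))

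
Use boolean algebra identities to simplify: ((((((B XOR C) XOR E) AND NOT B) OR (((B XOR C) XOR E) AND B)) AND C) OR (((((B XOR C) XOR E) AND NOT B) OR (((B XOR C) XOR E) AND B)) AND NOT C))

By distribution ((E AND v) OR (E AND NOT v) = E) then distribution ((E AND v) OR (E AND NOT v) = E):
= ((B XOR C) XOR E)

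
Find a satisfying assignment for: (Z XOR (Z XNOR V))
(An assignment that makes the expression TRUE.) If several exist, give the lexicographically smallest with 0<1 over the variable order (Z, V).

Z=0, V=0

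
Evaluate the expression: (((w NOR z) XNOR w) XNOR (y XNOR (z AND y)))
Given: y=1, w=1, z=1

Substituting: (((1 NOR 1) XNOR 1) XNOR (1 XNOR (1 AND 1)))
= 0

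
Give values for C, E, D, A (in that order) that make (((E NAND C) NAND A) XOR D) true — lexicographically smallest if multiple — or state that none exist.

C=0, E=0, D=0, A=0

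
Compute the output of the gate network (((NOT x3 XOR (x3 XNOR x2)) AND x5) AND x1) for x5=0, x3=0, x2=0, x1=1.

Substituting: (((NOT 0 XOR (0 XNOR 0)) AND 0) AND 1)
= 0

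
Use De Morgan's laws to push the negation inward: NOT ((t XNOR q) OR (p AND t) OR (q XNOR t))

NOT (t XNOR q) AND NOT (p AND t) AND NOT (q XNOR t)
De Morgan's: NOT(OR of terms) = AND of negations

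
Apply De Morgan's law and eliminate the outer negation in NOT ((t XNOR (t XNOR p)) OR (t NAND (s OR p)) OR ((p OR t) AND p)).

NOT (t XNOR (t XNOR p)) AND NOT (t NAND (s OR p)) AND NOT ((p OR t) AND p)
De Morgan's: NOT(OR of terms) = AND of negations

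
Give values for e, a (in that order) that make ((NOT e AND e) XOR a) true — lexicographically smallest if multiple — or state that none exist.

e=0, a=1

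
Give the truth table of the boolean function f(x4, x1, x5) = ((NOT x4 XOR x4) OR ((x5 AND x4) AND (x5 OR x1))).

x4 | x1 | x5 | Output
---------------------
0 | 0 | 0 | 1
0 | 0 | 1 | 1
0 | 1 | 0 | 1
0 | 1 | 1 | 1
1 | 0 | 0 | 1
1 | 0 | 1 | 1
1 | 1 | 0 | 1
1 | 1 | 1 | 1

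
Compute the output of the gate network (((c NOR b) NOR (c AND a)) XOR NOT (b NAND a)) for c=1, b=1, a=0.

Substituting: (((1 NOR 1) NOR (1 AND 0)) XOR NOT (1 NAND 0))
= 1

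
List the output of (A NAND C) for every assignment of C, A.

C | A | Output
--------------
0 | 0 | 1
0 | 1 | 1
1 | 0 | 1
1 | 1 | 0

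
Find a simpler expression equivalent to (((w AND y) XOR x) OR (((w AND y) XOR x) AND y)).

By absorption (E OR (E AND v) = E):
= ((w AND y) XOR x)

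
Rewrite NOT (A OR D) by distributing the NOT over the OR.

NOT A AND NOT D
De Morgan's: NOT(OR of terms) = AND of negations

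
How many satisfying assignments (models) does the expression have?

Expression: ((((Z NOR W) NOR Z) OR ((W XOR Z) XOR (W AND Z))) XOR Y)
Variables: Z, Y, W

Satisfying assignments: (0,0,1), (0,1,0), (1,0,0), (1,0,1)
Count: 4 out of 8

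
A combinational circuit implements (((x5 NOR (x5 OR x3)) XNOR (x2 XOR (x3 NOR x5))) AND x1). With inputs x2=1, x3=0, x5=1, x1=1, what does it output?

Substituting: (((1 NOR (1 OR 0)) XNOR (1 XOR (0 NOR 1))) AND 1)
= 0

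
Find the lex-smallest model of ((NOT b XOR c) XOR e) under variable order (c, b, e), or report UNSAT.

c=0, b=0, e=0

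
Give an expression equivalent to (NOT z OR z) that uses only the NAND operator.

(((z NAND z) NAND (z NAND z)) NAND (z NAND z))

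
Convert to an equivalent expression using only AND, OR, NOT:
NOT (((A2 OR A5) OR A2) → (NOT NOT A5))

((A2 OR A5) OR A2) AND NOT A5
(Negated implication: NOT(A → B) = A AND NOT B)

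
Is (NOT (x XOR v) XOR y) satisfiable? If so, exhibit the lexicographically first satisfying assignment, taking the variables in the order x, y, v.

x=0, y=0, v=0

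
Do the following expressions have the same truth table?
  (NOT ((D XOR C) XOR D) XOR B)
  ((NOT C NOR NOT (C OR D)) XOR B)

No. Counterexample: with C=0, B=0, D=0, Expression 1 = 1 but Expression 2 = 0.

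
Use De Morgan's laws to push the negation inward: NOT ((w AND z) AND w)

NOT (w AND z) OR NOT w
De Morgan's: NOT(AND of terms) = OR of negations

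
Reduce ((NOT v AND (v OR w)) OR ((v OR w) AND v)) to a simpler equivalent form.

By distribution ((E AND v) OR (E AND NOT v) = E):
= (v OR w)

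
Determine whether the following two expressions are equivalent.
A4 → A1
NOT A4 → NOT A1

No, Inverse is not equivalent to original (counterexample: A4=0, A1=1)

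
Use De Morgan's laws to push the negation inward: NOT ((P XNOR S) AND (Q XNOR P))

NOT (P XNOR S) OR NOT (Q XNOR P)
De Morgan's: NOT(AND of terms) = OR of negations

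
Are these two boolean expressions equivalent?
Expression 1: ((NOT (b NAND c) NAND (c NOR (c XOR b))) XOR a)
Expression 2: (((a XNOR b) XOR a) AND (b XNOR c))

No. Counterexample: with b=0, c=0, a=1, Expression 1 = 0 but Expression 2 = 1.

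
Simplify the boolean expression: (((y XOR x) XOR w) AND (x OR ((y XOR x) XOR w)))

By absorption (E AND (E OR v) = E):
= ((y XOR x) XOR w)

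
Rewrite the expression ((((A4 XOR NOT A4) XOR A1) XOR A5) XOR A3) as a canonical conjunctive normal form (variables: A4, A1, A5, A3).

(A4 OR A1 OR A5 OR NOT A3) AND (A4 OR A1 OR NOT A5 OR A3) AND (A4 OR NOT A1 OR A5 OR A3) AND (A4 OR NOT A1 OR NOT A5 OR NOT A3) AND (NOT A4 OR A1 OR A5 OR NOT A3) AND (NOT A4 OR A1 OR NOT A5 OR A3) AND (NOT A4 OR NOT A1 OR A5 OR A3) AND (NOT A4 OR NOT A1 OR NOT A5 OR NOT A3)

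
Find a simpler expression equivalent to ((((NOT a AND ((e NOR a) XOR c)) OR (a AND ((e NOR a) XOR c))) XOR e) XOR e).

By XOR self-cancellation ((E XOR v) XOR v = E) then distribution ((E AND v) OR (E AND NOT v) = E):
= ((e NOR a) XOR c)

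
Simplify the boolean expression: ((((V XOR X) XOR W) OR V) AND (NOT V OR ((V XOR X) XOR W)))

By distribution ((E OR v) AND (E OR NOT v) = E):
= ((V XOR X) XOR W)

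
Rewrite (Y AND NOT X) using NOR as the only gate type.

((Y NOR Y) NOR ((X NOR X) NOR (X NOR X)))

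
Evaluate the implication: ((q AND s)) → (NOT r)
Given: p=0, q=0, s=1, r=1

Antecedent ((q AND s)) = 0; consequent (NOT r) = 0.
0 → 0 = 1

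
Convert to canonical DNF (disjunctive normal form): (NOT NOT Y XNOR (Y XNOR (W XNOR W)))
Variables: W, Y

(NOT W AND NOT Y) OR (NOT W AND Y) OR (W AND NOT Y) OR (W AND Y)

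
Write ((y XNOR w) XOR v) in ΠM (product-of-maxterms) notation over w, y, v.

ΠM(1, 2, 4, 7) = (w OR y OR NOT v) AND (w OR NOT y OR v) AND (NOT w OR y OR v) AND (NOT w OR NOT y OR NOT v)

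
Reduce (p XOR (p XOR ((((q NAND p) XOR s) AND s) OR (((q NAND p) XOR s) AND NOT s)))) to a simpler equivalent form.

By XOR self-cancellation ((E XOR v) XOR v = E) then distribution ((E AND v) OR (E AND NOT v) = E):
= ((q NAND p) XOR s)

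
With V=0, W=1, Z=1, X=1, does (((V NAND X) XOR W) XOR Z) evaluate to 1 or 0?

Substituting: (((0 NAND 1) XOR 1) XOR 1)
= 1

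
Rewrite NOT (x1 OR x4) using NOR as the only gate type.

(((x1 NOR x4) NOR (x1 NOR x4)) NOR ((x1 NOR x4) NOR (x1 NOR x4)))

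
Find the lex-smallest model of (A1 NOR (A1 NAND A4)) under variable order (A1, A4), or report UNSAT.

UNSATISFIABLE - no assignment makes this expression true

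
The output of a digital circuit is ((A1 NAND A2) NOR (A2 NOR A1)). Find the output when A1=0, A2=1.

Substituting: ((0 NAND 1) NOR (1 NOR 0))
= 0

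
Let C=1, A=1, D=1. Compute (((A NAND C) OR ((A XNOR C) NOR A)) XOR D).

Substituting: (((1 NAND 1) OR ((1 XNOR 1) NOR 1)) XOR 1)
= 1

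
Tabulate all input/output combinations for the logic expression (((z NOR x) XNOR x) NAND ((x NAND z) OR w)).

x | z | w | Output
------------------
0 | 0 | 0 | 1
0 | 0 | 1 | 1
0 | 1 | 0 | 0
0 | 1 | 1 | 0
1 | 0 | 0 | 1
1 | 0 | 1 | 1
1 | 1 | 0 | 1
1 | 1 | 1 | 1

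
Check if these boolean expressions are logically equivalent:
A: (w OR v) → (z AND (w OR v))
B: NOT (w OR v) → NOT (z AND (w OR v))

No, Inverse is not equivalent to original (counterexample: w=0, z=0, v=1)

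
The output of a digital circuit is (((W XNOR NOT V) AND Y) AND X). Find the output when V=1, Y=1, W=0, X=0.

Substituting: (((0 XNOR NOT 1) AND 1) AND 0)
= 0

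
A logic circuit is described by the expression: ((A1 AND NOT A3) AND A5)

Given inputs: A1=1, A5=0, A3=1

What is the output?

Substituting: ((1 AND NOT 1) AND 0)
= 0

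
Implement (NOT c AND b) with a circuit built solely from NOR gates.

(((c NOR c) NOR (c NOR c)) NOR (b NOR b))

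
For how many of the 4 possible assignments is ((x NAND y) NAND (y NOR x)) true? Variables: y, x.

Satisfying assignments: (0,1), (1,0), (1,1)
Count: 3 out of 4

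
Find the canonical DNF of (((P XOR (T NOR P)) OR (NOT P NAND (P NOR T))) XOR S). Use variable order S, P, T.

(NOT S AND NOT P AND NOT T) OR (NOT S AND NOT P AND T) OR (NOT S AND P AND NOT T) OR (NOT S AND P AND T)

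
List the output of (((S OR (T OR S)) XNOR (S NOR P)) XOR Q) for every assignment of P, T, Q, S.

P | T | Q | S | Output
----------------------
0 | 0 | 0 | 0 | 0
0 | 0 | 0 | 1 | 0
0 | 0 | 1 | 0 | 1
0 | 0 | 1 | 1 | 1
0 | 1 | 0 | 0 | 1
0 | 1 | 0 | 1 | 0
0 | 1 | 1 | 0 | 0
0 | 1 | 1 | 1 | 1
1 | 0 | 0 | 0 | 1
1 | 0 | 0 | 1 | 0
1 | 0 | 1 | 0 | 0
1 | 0 | 1 | 1 | 1
1 | 1 | 0 | 0 | 0
1 | 1 | 0 | 1 | 0
1 | 1 | 1 | 0 | 1
1 | 1 | 1 | 1 | 1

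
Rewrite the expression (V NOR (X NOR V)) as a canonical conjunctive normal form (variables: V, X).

(V OR X) AND (NOT V OR X) AND (NOT V OR NOT X)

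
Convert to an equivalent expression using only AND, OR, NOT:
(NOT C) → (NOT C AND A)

C OR (NOT C AND A)
(Implication elimination: A → B = NOT A OR B)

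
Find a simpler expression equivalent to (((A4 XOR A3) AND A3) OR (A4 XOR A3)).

By absorption (E OR (E AND v) = E):
= (A4 XOR A3)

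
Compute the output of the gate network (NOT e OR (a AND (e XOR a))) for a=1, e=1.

Substituting: (NOT 1 OR (1 AND (1 XOR 1)))
= 0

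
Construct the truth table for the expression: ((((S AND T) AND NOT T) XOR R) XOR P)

R | T | P | S | Output
----------------------
0 | 0 | 0 | 0 | 0
0 | 0 | 0 | 1 | 0
0 | 0 | 1 | 0 | 1
0 | 0 | 1 | 1 | 1
0 | 1 | 0 | 0 | 0
0 | 1 | 0 | 1 | 0
0 | 1 | 1 | 0 | 1
0 | 1 | 1 | 1 | 1
1 | 0 | 0 | 0 | 1
1 | 0 | 0 | 1 | 1
1 | 0 | 1 | 0 | 0
1 | 0 | 1 | 1 | 0
1 | 1 | 0 | 0 | 1
1 | 1 | 0 | 1 | 1
1 | 1 | 1 | 0 | 0
1 | 1 | 1 | 1 | 0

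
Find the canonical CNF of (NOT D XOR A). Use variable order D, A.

(D OR NOT A) AND (NOT D OR A)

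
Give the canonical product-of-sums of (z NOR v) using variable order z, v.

ΠM(1, 2, 3) = (z OR NOT v) AND (NOT z OR v) AND (NOT z OR NOT v)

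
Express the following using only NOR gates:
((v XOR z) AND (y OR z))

((((((v NOR z) NOR (v NOR z)) NOR ((v NOR z) NOR (v NOR z))) NOR ((((v NOR v) NOR (z NOR z)) NOR ((v NOR v) NOR (z NOR z))) NOR (((v NOR v) NOR (z NOR z)) NOR ((v NOR v) NOR (z NOR z))))) NOR ((((v NOR z) NOR (v NOR z)) NOR ((v NOR z) NOR (v NOR z))) NOR ((((v NOR v) NOR (z NOR z)) NOR ((v NOR v) NOR (z NOR z))) NOR (((v NOR v) NOR (z NOR z)) NOR ((v NOR v) NOR (z NOR z)))))) NOR (((y NOR z) NOR (y NOR z)) NOR ((y NOR z) NOR (y NOR z))))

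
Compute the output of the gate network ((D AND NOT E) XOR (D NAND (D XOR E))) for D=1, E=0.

Substituting: ((1 AND NOT 0) XOR (1 NAND (1 XOR 0)))
= 1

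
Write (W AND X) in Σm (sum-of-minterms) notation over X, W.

Σm(3) = (X AND W)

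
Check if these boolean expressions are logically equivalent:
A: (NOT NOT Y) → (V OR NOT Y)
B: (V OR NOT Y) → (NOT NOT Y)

No, Converse is not equivalent to original (counterexample: V=0, Y=0)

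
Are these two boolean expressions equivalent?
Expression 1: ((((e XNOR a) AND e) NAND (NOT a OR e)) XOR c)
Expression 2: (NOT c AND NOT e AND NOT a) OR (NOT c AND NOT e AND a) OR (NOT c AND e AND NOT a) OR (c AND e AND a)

Yes, they are equivalent — the two output columns agree on all 8 assignments:
c | e | a | Expression 1 | Expression 2
---------------------------------------
0 | 0 | 0 | 1 | 1
0 | 0 | 1 | 1 | 1
0 | 1 | 0 | 1 | 1
0 | 1 | 1 | 0 | 0
1 | 0 | 0 | 0 | 0
1 | 0 | 1 | 0 | 0
1 | 1 | 0 | 0 | 0
1 | 1 | 1 | 1 | 1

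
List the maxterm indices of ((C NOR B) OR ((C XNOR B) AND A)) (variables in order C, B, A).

ΠM(2, 3, 4, 5, 6) = (C OR NOT B OR A) AND (C OR NOT B OR NOT A) AND (NOT C OR B OR A) AND (NOT C OR B OR NOT A) AND (NOT C OR NOT B OR A)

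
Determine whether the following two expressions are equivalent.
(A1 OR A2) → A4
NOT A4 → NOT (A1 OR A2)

Yes, Contrapositive is always equivalent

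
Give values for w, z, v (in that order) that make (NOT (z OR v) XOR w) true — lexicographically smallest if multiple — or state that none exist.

w=0, z=0, v=0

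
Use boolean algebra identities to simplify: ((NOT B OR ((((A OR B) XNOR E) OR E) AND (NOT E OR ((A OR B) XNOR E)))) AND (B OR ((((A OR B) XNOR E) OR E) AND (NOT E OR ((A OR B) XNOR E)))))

By distribution ((E OR v) AND (E OR NOT v) = E) then distribution ((E OR v) AND (E OR NOT v) = E):
= ((A OR B) XNOR E)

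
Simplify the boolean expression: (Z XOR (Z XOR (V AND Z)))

By XOR self-cancellation ((E XOR v) XOR v = E):
= (V AND Z)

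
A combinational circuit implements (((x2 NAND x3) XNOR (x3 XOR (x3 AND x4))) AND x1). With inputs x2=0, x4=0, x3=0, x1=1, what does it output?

Substituting: (((0 NAND 0) XNOR (0 XOR (0 AND 0))) AND 1)
= 0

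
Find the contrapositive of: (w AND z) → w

Contrapositive: NOT w → NOT (w AND z)
Note: A statement and its contrapositive are logically equivalent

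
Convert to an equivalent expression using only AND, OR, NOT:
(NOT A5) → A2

A5 OR A2
(Implication elimination: A → B = NOT A OR B)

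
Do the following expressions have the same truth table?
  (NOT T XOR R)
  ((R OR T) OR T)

No. Counterexample: with T=0, R=0, Expression 1 = 1 but Expression 2 = 0.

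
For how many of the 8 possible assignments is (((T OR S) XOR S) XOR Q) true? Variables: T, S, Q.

Satisfying assignments: (0,0,1), (0,1,1), (1,0,0), (1,1,1)
Count: 4 out of 8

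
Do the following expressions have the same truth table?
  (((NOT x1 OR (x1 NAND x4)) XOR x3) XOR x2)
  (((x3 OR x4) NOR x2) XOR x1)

No. Counterexample: with x4=0, x3=0, x2=0, x1=1, Expression 1 = 1 but Expression 2 = 0.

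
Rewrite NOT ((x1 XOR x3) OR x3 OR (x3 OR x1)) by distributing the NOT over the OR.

NOT (x1 XOR x3) AND NOT x3 AND NOT (x3 OR x1)
De Morgan's: NOT(OR of terms) = AND of negations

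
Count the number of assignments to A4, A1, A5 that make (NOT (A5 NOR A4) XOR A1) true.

Satisfying assignments: (0,0,1), (0,1,0), (1,0,0), (1,0,1)
Count: 4 out of 8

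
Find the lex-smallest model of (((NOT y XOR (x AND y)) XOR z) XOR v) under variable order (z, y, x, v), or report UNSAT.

z=0, y=0, x=0, v=0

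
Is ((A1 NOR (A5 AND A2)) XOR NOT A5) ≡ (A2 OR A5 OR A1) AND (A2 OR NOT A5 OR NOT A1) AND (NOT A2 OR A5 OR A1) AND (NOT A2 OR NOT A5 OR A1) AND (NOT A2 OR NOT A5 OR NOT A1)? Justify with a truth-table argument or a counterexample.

Yes, they are equivalent — the two output columns agree on all 8 assignments:
A2 | A5 | A1 | Expression 1 | Expression 2
------------------------------------------
0 | 0 | 0 | 0 | 0
0 | 0 | 1 | 1 | 1
0 | 1 | 0 | 1 | 1
0 | 1 | 1 | 0 | 0
1 | 0 | 0 | 0 | 0
1 | 0 | 1 | 1 | 1
1 | 1 | 0 | 0 | 0
1 | 1 | 1 | 0 | 0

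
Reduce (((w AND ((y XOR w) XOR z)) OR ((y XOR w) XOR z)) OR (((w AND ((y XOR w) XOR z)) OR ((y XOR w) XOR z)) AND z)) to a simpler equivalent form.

By absorption (E OR (E AND v) = E) then absorption (E OR (E AND v) = E):
= ((y XOR w) XOR z)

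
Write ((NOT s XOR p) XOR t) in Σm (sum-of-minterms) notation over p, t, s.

Σm(0, 3, 5, 6) = (NOT p AND NOT t AND NOT s) OR (NOT p AND t AND s) OR (p AND NOT t AND s) OR (p AND t AND NOT s)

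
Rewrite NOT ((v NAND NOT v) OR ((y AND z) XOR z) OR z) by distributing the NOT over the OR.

NOT (v NAND NOT v) AND NOT ((y AND z) XOR z) AND NOT z
De Morgan's: NOT(OR of terms) = AND of negations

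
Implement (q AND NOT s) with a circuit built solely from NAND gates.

((q NAND (s NAND s)) NAND (q NAND (s NAND s)))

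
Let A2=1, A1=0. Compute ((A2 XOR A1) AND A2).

Substituting: ((1 XOR 0) AND 1)
= 1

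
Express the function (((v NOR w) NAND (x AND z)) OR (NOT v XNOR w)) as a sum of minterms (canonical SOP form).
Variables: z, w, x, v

Σm(0, 1, 2, 3, 4, 5, 6, 7, 8, 9, 11, 12, 13, 14, 15) = (NOT z AND NOT w AND NOT x AND NOT v) OR (NOT z AND NOT w AND NOT x AND v) OR (NOT z AND NOT w AND x AND NOT v) OR (NOT z AND NOT w AND x AND v) OR (NOT z AND w AND NOT x AND NOT v) OR (NOT z AND w AND NOT x AND v) OR (NOT z AND w AND x AND NOT v) OR (NOT z AND w AND x AND v) OR (z AND NOT w AND NOT x AND NOT v) OR (z AND NOT w AND NOT x AND v) OR (z AND NOT w AND x AND v) OR (z AND w AND NOT x AND NOT v) OR (z AND w AND NOT x AND v) OR (z AND w AND x AND NOT v) OR (z AND w AND x AND v)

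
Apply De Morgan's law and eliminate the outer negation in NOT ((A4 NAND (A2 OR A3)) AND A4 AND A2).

NOT (A4 NAND (A2 OR A3)) OR NOT A4 OR NOT A2
De Morgan's: NOT(AND of terms) = OR of negations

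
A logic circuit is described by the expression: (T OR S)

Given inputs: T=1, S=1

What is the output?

Substituting: (1 OR 1)
= 1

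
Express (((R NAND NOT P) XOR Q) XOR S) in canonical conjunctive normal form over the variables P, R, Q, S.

(P OR R OR Q OR NOT S) AND (P OR R OR NOT Q OR S) AND (P OR NOT R OR Q OR S) AND (P OR NOT R OR NOT Q OR NOT S) AND (NOT P OR R OR Q OR NOT S) AND (NOT P OR R OR NOT Q OR S) AND (NOT P OR NOT R OR Q OR NOT S) AND (NOT P OR NOT R OR NOT Q OR S)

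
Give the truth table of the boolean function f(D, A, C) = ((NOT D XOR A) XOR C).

D | A | C | Output
------------------
0 | 0 | 0 | 1
0 | 0 | 1 | 0
0 | 1 | 0 | 0
0 | 1 | 1 | 1
1 | 0 | 0 | 0
1 | 0 | 1 | 1
1 | 1 | 0 | 1
1 | 1 | 1 | 0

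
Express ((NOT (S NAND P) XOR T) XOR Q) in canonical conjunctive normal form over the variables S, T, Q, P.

(S OR T OR Q OR P) AND (S OR T OR Q OR NOT P) AND (S OR NOT T OR NOT Q OR P) AND (S OR NOT T OR NOT Q OR NOT P) AND (NOT S OR T OR Q OR P) AND (NOT S OR T OR NOT Q OR NOT P) AND (NOT S OR NOT T OR Q OR NOT P) AND (NOT S OR NOT T OR NOT Q OR P)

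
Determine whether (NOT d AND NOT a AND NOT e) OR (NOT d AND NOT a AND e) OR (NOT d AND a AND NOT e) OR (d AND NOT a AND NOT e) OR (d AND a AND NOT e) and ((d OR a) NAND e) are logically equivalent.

Yes, they are equivalent — the two output columns agree on all 8 assignments:
d | a | e | Expression 1 | Expression 2
---------------------------------------
0 | 0 | 0 | 1 | 1
0 | 0 | 1 | 1 | 1
0 | 1 | 0 | 1 | 1
0 | 1 | 1 | 0 | 0
1 | 0 | 0 | 1 | 1
1 | 0 | 1 | 0 | 0
1 | 1 | 0 | 1 | 1
1 | 1 | 1 | 0 | 0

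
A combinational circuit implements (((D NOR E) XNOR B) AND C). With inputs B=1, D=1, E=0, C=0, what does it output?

Substituting: (((1 NOR 0) XNOR 1) AND 0)
= 0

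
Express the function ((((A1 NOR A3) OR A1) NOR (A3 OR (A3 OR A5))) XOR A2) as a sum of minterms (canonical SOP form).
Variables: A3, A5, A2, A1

Σm(2, 3, 6, 7, 10, 11, 14, 15) = (NOT A3 AND NOT A5 AND A2 AND NOT A1) OR (NOT A3 AND NOT A5 AND A2 AND A1) OR (NOT A3 AND A5 AND A2 AND NOT A1) OR (NOT A3 AND A5 AND A2 AND A1) OR (A3 AND NOT A5 AND A2 AND NOT A1) OR (A3 AND NOT A5 AND A2 AND A1) OR (A3 AND A5 AND A2 AND NOT A1) OR (A3 AND A5 AND A2 AND A1)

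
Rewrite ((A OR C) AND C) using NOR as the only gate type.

((((A NOR C) NOR (A NOR C)) NOR ((A NOR C) NOR (A NOR C))) NOR (C NOR C))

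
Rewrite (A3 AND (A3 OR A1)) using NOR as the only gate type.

((A3 NOR A3) NOR (((A3 NOR A1) NOR (A3 NOR A1)) NOR ((A3 NOR A1) NOR (A3 NOR A1))))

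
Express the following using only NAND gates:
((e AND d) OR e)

((((e NAND d) NAND (e NAND d)) NAND ((e NAND d) NAND (e NAND d))) NAND (e NAND e))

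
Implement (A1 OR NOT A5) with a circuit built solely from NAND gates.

((A1 NAND A1) NAND ((A5 NAND A5) NAND (A5 NAND A5)))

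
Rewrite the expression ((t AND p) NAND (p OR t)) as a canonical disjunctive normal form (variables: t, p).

(NOT t AND NOT p) OR (NOT t AND p) OR (t AND NOT p)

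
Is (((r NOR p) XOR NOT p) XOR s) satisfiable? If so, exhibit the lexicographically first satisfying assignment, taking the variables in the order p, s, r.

p=0, s=0, r=1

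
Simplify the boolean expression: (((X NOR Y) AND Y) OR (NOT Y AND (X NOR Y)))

By distribution ((E AND v) OR (E AND NOT v) = E):
= (X NOR Y)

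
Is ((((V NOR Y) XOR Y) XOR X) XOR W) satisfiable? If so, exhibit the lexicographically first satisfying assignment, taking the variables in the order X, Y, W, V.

X=0, Y=0, W=0, V=0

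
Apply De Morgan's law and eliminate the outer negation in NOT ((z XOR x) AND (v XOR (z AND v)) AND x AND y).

NOT (z XOR x) OR NOT (v XOR (z AND v)) OR NOT x OR NOT y
De Morgan's: NOT(AND of terms) = OR of negations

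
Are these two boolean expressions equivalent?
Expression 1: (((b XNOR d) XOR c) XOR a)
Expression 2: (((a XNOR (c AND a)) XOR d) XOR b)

No. Counterexample: with a=0, d=0, c=1, b=0, Expression 1 = 0 but Expression 2 = 1.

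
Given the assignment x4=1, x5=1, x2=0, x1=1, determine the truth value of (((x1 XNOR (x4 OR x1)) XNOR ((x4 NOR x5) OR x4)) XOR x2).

Substituting: (((1 XNOR (1 OR 1)) XNOR ((1 NOR 1) OR 1)) XOR 0)
= 1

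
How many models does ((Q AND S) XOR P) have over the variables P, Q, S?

Satisfying assignments: (0,1,1), (1,0,0), (1,0,1), (1,1,0)
Count: 4 out of 8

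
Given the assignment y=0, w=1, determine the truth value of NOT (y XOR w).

Substituting: NOT (0 XOR 1)
= 0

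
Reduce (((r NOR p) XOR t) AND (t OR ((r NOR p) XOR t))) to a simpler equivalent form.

By absorption (E AND (E OR v) = E):
= ((r NOR p) XOR t)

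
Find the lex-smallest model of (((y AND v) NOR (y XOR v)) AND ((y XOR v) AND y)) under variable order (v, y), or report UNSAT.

UNSATISFIABLE - no assignment makes this expression true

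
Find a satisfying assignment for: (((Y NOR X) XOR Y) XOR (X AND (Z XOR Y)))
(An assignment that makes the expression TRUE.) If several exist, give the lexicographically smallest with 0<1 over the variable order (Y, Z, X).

Y=0, Z=0, X=0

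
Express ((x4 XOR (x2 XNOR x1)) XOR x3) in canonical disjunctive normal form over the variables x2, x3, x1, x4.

(NOT x2 AND NOT x3 AND NOT x1 AND NOT x4) OR (NOT x2 AND NOT x3 AND x1 AND x4) OR (NOT x2 AND x3 AND NOT x1 AND x4) OR (NOT x2 AND x3 AND x1 AND NOT x4) OR (x2 AND NOT x3 AND NOT x1 AND x4) OR (x2 AND NOT x3 AND x1 AND NOT x4) OR (x2 AND x3 AND NOT x1 AND NOT x4) OR (x2 AND x3 AND x1 AND x4)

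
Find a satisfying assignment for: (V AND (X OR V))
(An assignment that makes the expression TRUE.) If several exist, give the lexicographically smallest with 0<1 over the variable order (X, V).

X=0, V=1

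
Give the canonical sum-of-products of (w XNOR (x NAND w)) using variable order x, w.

Σm(1) = (NOT x AND w)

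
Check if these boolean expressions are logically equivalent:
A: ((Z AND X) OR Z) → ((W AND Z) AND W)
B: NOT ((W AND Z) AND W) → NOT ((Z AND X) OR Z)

Yes, Contrapositive is always equivalent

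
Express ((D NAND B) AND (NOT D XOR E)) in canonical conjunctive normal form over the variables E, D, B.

(E OR NOT D OR B) AND (E OR NOT D OR NOT B) AND (NOT E OR D OR B) AND (NOT E OR D OR NOT B) AND (NOT E OR NOT D OR NOT B)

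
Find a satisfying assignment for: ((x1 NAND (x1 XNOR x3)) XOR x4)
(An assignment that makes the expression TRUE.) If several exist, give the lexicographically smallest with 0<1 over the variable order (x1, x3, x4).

x1=0, x3=0, x4=0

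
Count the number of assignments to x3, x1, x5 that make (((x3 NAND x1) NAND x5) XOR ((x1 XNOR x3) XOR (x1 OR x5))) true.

Satisfying assignments: (0,1,1), (1,0,0), (1,0,1), (1,1,0), (1,1,1)
Count: 5 out of 8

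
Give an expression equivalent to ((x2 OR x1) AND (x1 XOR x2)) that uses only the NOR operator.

((((x2 NOR x1) NOR (x2 NOR x1)) NOR ((x2 NOR x1) NOR (x2 NOR x1))) NOR (((((x1 NOR x2) NOR (x1 NOR x2)) NOR ((x1 NOR x2) NOR (x1 NOR x2))) NOR ((((x1 NOR x1) NOR (x2 NOR x2)) NOR ((x1 NOR x1) NOR (x2 NOR x2))) NOR (((x1 NOR x1) NOR (x2 NOR x2)) NOR ((x1 NOR x1) NOR (x2 NOR x2))))) NOR ((((x1 NOR x2) NOR (x1 NOR x2)) NOR ((x1 NOR x2) NOR (x1 NOR x2))) NOR ((((x1 NOR x1) NOR (x2 NOR x2)) NOR ((x1 NOR x1) NOR (x2 NOR x2))) NOR (((x1 NOR x1) NOR (x2 NOR x2)) NOR ((x1 NOR x1) NOR (x2 NOR x2)))))))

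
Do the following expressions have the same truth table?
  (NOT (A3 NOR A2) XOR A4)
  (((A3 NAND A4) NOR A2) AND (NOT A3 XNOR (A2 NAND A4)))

No. Counterexample: with A4=0, A2=0, A3=1, Expression 1 = 1 but Expression 2 = 0.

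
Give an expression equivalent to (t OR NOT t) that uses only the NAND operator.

((t NAND t) NAND ((t NAND t) NAND (t NAND t)))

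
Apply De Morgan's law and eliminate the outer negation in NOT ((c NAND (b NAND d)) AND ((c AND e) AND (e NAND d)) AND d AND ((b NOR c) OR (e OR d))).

NOT (c NAND (b NAND d)) OR NOT ((c AND e) AND (e NAND d)) OR NOT d OR NOT ((b NOR c) OR (e OR d))
De Morgan's: NOT(AND of terms) = OR of negations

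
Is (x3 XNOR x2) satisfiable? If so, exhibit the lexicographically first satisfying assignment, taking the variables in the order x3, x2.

x3=0, x2=0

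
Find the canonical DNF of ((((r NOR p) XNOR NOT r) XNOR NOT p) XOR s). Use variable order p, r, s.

(NOT p AND NOT r AND NOT s) OR (NOT p AND r AND NOT s) OR (p AND NOT r AND NOT s) OR (p AND r AND s)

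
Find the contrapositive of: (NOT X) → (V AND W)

Contrapositive: NOT (V AND W) → X
Note: A statement and its contrapositive are logically equivalent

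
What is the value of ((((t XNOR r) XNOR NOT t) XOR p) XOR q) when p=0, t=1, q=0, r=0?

Substituting: ((((1 XNOR 0) XNOR NOT 1) XOR 0) XOR 0)
= 1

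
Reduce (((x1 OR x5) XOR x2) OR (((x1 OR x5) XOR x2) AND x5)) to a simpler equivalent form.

By absorption (E OR (E AND v) = E):
= ((x1 OR x5) XOR x2)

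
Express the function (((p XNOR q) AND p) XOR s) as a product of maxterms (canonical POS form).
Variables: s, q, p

ΠM(0, 1, 2, 7) = (s OR q OR p) AND (s OR q OR NOT p) AND (s OR NOT q OR p) AND (NOT s OR NOT q OR NOT p)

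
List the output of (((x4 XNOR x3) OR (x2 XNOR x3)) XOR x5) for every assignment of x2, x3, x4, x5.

x2 | x3 | x4 | x5 | Output
--------------------------
0 | 0 | 0 | 0 | 1
0 | 0 | 0 | 1 | 0
0 | 0 | 1 | 0 | 1
0 | 0 | 1 | 1 | 0
0 | 1 | 0 | 0 | 0
0 | 1 | 0 | 1 | 1
0 | 1 | 1 | 0 | 1
0 | 1 | 1 | 1 | 0
1 | 0 | 0 | 0 | 1
1 | 0 | 0 | 1 | 0
1 | 0 | 1 | 0 | 0
1 | 0 | 1 | 1 | 1
1 | 1 | 0 | 0 | 1
1 | 1 | 0 | 1 | 0
1 | 1 | 1 | 0 | 1
1 | 1 | 1 | 1 | 0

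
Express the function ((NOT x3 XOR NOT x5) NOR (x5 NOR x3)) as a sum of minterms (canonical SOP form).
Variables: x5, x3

Σm(3) = (x5 AND x3)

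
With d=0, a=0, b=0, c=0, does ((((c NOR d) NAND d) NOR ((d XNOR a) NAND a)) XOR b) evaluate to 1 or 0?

Substituting: ((((0 NOR 0) NAND 0) NOR ((0 XNOR 0) NAND 0)) XOR 0)
= 0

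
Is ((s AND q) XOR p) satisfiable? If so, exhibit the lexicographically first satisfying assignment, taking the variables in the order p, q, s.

p=0, q=1, s=1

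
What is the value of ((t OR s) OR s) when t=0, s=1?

Substituting: ((0 OR 1) OR 1)
= 1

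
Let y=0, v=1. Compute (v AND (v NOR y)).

Substituting: (1 AND (1 NOR 0))
= 0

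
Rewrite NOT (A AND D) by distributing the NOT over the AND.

NOT A OR NOT D
De Morgan's: NOT(AND of terms) = OR of negations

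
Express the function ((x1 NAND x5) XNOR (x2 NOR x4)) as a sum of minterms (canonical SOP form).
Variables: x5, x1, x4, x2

Σm(0, 4, 8, 13, 14, 15) = (NOT x5 AND NOT x1 AND NOT x4 AND NOT x2) OR (NOT x5 AND x1 AND NOT x4 AND NOT x2) OR (x5 AND NOT x1 AND NOT x4 AND NOT x2) OR (x5 AND x1 AND NOT x4 AND x2) OR (x5 AND x1 AND x4 AND NOT x2) OR (x5 AND x1 AND x4 AND x2)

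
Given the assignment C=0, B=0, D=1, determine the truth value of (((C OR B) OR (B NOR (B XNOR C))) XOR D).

Substituting: (((0 OR 0) OR (0 NOR (0 XNOR 0))) XOR 1)
= 1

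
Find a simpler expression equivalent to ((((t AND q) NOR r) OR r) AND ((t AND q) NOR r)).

By absorption (E AND (E OR v) = E):
= ((t AND q) NOR r)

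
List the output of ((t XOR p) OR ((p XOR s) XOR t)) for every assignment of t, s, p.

t | s | p | Output
------------------
0 | 0 | 0 | 0
0 | 0 | 1 | 1
0 | 1 | 0 | 1
0 | 1 | 1 | 1
1 | 0 | 0 | 1
1 | 0 | 1 | 0
1 | 1 | 0 | 1
1 | 1 | 1 | 1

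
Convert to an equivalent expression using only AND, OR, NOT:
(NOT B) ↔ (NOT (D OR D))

((NOT B) AND (NOT (D OR D))) OR (B AND (D OR D))
(Biconditional = both true or both false)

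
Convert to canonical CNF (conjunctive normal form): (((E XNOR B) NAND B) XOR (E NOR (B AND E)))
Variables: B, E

(B OR E) AND (NOT B OR E) AND (NOT B OR NOT E)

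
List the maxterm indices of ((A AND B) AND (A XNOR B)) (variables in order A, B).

ΠM(0, 1, 2) = (A OR B) AND (A OR NOT B) AND (NOT A OR B)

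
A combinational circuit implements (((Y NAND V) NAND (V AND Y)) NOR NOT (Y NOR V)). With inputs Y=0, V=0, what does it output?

Substituting: (((0 NAND 0) NAND (0 AND 0)) NOR NOT (0 NOR 0))
= 0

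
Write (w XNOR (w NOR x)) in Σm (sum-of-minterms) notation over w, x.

Σm(1) = (NOT w AND x)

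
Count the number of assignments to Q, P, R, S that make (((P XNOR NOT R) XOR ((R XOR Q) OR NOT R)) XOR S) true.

Satisfying assignments: (0,0,0,0), (0,0,1,1), (0,1,0,1), (0,1,1,0), (1,0,0,0), (1,0,1,0), (1,1,0,1), (1,1,1,1)
Count: 8 out of 16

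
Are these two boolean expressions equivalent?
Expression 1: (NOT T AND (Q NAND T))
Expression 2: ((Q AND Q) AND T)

No. Counterexample: with Q=0, T=0, Expression 1 = 1 but Expression 2 = 0.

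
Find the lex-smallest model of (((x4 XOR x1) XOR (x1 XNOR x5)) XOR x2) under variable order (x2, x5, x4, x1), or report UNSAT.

x2=0, x5=0, x4=0, x1=0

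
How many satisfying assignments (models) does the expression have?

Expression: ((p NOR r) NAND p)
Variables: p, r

Satisfying assignments: (0,0), (0,1), (1,0), (1,1)
Count: 4 out of 4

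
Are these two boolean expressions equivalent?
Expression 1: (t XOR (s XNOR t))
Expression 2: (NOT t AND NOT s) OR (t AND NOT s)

Yes, they are equivalent — the two output columns agree on all 4 assignments:
t | s | Expression 1 | Expression 2
-----------------------------------
0 | 0 | 1 | 1
0 | 1 | 0 | 0
1 | 0 | 1 | 1
1 | 1 | 0 | 0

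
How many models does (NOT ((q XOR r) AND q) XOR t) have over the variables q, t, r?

Satisfying assignments: (0,0,0), (0,0,1), (1,0,1), (1,1,0)
Count: 4 out of 8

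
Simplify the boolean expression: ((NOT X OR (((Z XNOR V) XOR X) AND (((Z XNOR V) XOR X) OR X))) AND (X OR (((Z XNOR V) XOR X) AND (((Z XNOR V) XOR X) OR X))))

By distribution ((E OR v) AND (E OR NOT v) = E) then absorption (E AND (E OR v) = E):
= ((Z XNOR V) XOR X)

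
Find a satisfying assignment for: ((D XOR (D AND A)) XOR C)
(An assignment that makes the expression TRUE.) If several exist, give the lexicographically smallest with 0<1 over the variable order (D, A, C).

D=0, A=0, C=1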